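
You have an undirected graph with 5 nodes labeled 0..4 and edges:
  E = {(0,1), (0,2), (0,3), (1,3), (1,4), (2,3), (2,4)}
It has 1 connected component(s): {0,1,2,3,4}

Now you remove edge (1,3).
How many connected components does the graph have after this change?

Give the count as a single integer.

Initial component count: 1
Remove (1,3): not a bridge. Count unchanged: 1.
  After removal, components: {0,1,2,3,4}
New component count: 1

Answer: 1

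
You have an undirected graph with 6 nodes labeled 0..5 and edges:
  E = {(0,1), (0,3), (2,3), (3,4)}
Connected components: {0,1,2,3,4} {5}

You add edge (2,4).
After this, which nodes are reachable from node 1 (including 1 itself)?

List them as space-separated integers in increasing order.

Before: nodes reachable from 1: {0,1,2,3,4}
Adding (2,4): both endpoints already in same component. Reachability from 1 unchanged.
After: nodes reachable from 1: {0,1,2,3,4}

Answer: 0 1 2 3 4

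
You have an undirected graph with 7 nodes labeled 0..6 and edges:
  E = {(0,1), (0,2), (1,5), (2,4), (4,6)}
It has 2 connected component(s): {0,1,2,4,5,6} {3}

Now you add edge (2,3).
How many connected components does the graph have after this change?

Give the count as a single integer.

Answer: 1

Derivation:
Initial component count: 2
Add (2,3): merges two components. Count decreases: 2 -> 1.
New component count: 1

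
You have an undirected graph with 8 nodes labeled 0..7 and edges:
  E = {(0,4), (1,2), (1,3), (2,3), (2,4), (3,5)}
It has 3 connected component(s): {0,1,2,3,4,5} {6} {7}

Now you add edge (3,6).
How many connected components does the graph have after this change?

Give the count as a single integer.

Initial component count: 3
Add (3,6): merges two components. Count decreases: 3 -> 2.
New component count: 2

Answer: 2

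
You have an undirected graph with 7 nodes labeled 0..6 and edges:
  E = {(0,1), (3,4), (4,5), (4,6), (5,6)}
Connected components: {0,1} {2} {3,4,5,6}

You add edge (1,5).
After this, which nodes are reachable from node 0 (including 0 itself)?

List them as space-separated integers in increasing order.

Answer: 0 1 3 4 5 6

Derivation:
Before: nodes reachable from 0: {0,1}
Adding (1,5): merges 0's component with another. Reachability grows.
After: nodes reachable from 0: {0,1,3,4,5,6}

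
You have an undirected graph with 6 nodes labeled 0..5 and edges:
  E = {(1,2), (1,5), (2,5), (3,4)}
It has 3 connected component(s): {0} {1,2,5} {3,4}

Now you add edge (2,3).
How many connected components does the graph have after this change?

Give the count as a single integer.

Initial component count: 3
Add (2,3): merges two components. Count decreases: 3 -> 2.
New component count: 2

Answer: 2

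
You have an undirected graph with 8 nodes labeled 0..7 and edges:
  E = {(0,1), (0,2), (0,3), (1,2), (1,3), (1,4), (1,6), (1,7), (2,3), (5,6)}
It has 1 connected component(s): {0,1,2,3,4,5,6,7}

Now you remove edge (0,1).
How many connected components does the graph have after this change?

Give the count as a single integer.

Initial component count: 1
Remove (0,1): not a bridge. Count unchanged: 1.
  After removal, components: {0,1,2,3,4,5,6,7}
New component count: 1

Answer: 1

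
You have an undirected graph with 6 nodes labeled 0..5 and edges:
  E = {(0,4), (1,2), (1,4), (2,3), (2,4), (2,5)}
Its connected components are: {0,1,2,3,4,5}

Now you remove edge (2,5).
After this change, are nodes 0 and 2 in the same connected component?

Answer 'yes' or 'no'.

Initial components: {0,1,2,3,4,5}
Removing edge (2,5): it was a bridge — component count 1 -> 2.
New components: {0,1,2,3,4} {5}
Are 0 and 2 in the same component? yes

Answer: yes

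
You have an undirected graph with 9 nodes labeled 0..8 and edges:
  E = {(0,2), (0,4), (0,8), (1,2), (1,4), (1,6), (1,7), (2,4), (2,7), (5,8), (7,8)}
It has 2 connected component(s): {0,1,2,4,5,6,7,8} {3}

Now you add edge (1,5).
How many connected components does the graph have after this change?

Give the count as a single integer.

Answer: 2

Derivation:
Initial component count: 2
Add (1,5): endpoints already in same component. Count unchanged: 2.
New component count: 2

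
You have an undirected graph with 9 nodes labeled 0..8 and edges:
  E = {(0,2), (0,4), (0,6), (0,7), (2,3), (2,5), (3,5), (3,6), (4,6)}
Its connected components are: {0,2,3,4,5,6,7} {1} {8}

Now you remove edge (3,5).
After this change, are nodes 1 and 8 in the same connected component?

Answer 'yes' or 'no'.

Answer: no

Derivation:
Initial components: {0,2,3,4,5,6,7} {1} {8}
Removing edge (3,5): not a bridge — component count unchanged at 3.
New components: {0,2,3,4,5,6,7} {1} {8}
Are 1 and 8 in the same component? no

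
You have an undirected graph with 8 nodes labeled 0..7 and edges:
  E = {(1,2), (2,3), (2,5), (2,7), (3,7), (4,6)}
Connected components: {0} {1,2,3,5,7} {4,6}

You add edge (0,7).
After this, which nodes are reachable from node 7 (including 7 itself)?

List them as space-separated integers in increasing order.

Answer: 0 1 2 3 5 7

Derivation:
Before: nodes reachable from 7: {1,2,3,5,7}
Adding (0,7): merges 7's component with another. Reachability grows.
After: nodes reachable from 7: {0,1,2,3,5,7}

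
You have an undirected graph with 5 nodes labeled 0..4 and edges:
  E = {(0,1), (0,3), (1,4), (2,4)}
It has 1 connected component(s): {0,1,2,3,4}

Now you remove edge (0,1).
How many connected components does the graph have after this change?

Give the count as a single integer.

Initial component count: 1
Remove (0,1): it was a bridge. Count increases: 1 -> 2.
  After removal, components: {0,3} {1,2,4}
New component count: 2

Answer: 2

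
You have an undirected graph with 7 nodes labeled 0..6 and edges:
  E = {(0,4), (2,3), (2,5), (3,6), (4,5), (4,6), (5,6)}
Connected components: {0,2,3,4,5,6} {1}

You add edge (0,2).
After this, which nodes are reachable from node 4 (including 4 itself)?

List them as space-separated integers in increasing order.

Answer: 0 2 3 4 5 6

Derivation:
Before: nodes reachable from 4: {0,2,3,4,5,6}
Adding (0,2): both endpoints already in same component. Reachability from 4 unchanged.
After: nodes reachable from 4: {0,2,3,4,5,6}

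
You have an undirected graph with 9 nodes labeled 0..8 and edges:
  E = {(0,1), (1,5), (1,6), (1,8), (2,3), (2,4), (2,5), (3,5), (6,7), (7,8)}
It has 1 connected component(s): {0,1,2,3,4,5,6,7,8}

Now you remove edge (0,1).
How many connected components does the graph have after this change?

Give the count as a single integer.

Answer: 2

Derivation:
Initial component count: 1
Remove (0,1): it was a bridge. Count increases: 1 -> 2.
  After removal, components: {0} {1,2,3,4,5,6,7,8}
New component count: 2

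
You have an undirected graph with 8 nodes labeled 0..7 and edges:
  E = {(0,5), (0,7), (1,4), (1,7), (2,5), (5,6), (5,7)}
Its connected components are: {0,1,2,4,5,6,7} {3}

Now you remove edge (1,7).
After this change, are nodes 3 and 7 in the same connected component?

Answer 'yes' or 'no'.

Initial components: {0,1,2,4,5,6,7} {3}
Removing edge (1,7): it was a bridge — component count 2 -> 3.
New components: {0,2,5,6,7} {1,4} {3}
Are 3 and 7 in the same component? no

Answer: no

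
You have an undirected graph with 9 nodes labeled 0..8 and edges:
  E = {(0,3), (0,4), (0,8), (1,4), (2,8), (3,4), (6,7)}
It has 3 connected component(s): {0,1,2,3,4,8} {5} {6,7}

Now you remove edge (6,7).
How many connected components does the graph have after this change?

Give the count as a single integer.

Answer: 4

Derivation:
Initial component count: 3
Remove (6,7): it was a bridge. Count increases: 3 -> 4.
  After removal, components: {0,1,2,3,4,8} {5} {6} {7}
New component count: 4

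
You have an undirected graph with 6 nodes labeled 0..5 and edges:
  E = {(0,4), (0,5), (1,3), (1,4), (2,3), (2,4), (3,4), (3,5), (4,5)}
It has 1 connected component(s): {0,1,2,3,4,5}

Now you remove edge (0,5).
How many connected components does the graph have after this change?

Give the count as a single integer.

Answer: 1

Derivation:
Initial component count: 1
Remove (0,5): not a bridge. Count unchanged: 1.
  After removal, components: {0,1,2,3,4,5}
New component count: 1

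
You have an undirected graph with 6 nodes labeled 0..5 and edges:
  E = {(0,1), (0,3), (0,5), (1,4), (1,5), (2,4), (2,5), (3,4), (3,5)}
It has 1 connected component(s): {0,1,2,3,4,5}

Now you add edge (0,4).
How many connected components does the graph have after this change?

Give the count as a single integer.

Answer: 1

Derivation:
Initial component count: 1
Add (0,4): endpoints already in same component. Count unchanged: 1.
New component count: 1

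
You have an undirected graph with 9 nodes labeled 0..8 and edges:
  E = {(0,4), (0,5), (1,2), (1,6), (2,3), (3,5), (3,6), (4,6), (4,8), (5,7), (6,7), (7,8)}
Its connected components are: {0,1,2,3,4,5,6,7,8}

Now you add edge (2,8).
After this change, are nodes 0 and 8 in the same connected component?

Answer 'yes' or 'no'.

Initial components: {0,1,2,3,4,5,6,7,8}
Adding edge (2,8): both already in same component {0,1,2,3,4,5,6,7,8}. No change.
New components: {0,1,2,3,4,5,6,7,8}
Are 0 and 8 in the same component? yes

Answer: yes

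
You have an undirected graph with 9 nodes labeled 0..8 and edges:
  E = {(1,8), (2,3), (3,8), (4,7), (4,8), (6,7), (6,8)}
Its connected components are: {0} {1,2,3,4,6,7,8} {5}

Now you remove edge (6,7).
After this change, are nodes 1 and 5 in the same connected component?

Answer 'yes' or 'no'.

Initial components: {0} {1,2,3,4,6,7,8} {5}
Removing edge (6,7): not a bridge — component count unchanged at 3.
New components: {0} {1,2,3,4,6,7,8} {5}
Are 1 and 5 in the same component? no

Answer: no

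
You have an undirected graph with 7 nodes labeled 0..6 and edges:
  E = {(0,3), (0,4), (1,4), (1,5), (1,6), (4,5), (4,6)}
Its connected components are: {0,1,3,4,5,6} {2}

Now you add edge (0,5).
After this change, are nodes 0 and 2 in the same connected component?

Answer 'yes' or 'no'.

Initial components: {0,1,3,4,5,6} {2}
Adding edge (0,5): both already in same component {0,1,3,4,5,6}. No change.
New components: {0,1,3,4,5,6} {2}
Are 0 and 2 in the same component? no

Answer: no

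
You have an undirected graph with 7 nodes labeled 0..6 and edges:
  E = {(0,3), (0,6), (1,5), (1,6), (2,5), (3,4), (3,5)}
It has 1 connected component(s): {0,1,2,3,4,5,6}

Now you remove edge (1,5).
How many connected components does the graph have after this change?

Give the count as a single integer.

Initial component count: 1
Remove (1,5): not a bridge. Count unchanged: 1.
  After removal, components: {0,1,2,3,4,5,6}
New component count: 1

Answer: 1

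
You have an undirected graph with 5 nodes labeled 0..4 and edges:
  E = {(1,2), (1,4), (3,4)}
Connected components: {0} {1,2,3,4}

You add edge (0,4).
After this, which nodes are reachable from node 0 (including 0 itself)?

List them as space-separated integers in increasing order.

Before: nodes reachable from 0: {0}
Adding (0,4): merges 0's component with another. Reachability grows.
After: nodes reachable from 0: {0,1,2,3,4}

Answer: 0 1 2 3 4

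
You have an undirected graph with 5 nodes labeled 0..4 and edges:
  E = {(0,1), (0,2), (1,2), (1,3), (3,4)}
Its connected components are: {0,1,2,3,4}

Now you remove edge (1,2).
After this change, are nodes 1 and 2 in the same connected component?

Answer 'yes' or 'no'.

Answer: yes

Derivation:
Initial components: {0,1,2,3,4}
Removing edge (1,2): not a bridge — component count unchanged at 1.
New components: {0,1,2,3,4}
Are 1 and 2 in the same component? yes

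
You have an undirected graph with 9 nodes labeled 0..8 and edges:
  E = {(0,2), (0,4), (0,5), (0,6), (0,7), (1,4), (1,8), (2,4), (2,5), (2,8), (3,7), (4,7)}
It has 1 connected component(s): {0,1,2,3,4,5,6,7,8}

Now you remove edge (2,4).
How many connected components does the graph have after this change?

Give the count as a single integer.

Initial component count: 1
Remove (2,4): not a bridge. Count unchanged: 1.
  After removal, components: {0,1,2,3,4,5,6,7,8}
New component count: 1

Answer: 1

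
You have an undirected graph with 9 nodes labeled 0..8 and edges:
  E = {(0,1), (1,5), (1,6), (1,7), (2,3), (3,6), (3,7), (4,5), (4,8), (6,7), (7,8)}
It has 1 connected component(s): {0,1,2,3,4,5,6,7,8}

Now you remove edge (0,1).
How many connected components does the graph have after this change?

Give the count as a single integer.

Answer: 2

Derivation:
Initial component count: 1
Remove (0,1): it was a bridge. Count increases: 1 -> 2.
  After removal, components: {0} {1,2,3,4,5,6,7,8}
New component count: 2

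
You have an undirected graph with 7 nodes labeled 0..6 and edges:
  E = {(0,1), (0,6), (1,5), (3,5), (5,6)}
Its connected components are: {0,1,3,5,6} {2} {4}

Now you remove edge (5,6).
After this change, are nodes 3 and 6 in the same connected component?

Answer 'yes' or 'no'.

Initial components: {0,1,3,5,6} {2} {4}
Removing edge (5,6): not a bridge — component count unchanged at 3.
New components: {0,1,3,5,6} {2} {4}
Are 3 and 6 in the same component? yes

Answer: yes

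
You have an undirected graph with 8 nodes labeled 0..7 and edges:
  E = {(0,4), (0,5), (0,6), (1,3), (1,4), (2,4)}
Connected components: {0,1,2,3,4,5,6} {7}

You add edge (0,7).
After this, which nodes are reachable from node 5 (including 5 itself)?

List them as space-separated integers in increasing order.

Before: nodes reachable from 5: {0,1,2,3,4,5,6}
Adding (0,7): merges 5's component with another. Reachability grows.
After: nodes reachable from 5: {0,1,2,3,4,5,6,7}

Answer: 0 1 2 3 4 5 6 7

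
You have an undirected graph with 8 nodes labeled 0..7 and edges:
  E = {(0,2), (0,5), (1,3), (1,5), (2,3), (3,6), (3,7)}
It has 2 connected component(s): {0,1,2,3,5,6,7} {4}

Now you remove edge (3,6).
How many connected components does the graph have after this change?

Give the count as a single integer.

Answer: 3

Derivation:
Initial component count: 2
Remove (3,6): it was a bridge. Count increases: 2 -> 3.
  After removal, components: {0,1,2,3,5,7} {4} {6}
New component count: 3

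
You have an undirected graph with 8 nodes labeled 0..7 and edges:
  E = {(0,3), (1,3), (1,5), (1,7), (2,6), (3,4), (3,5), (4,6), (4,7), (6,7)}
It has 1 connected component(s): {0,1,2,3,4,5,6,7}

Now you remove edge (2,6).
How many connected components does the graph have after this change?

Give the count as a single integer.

Answer: 2

Derivation:
Initial component count: 1
Remove (2,6): it was a bridge. Count increases: 1 -> 2.
  After removal, components: {0,1,3,4,5,6,7} {2}
New component count: 2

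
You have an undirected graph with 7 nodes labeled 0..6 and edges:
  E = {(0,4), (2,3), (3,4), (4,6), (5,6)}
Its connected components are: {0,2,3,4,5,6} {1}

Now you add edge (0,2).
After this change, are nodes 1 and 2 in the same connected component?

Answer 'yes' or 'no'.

Answer: no

Derivation:
Initial components: {0,2,3,4,5,6} {1}
Adding edge (0,2): both already in same component {0,2,3,4,5,6}. No change.
New components: {0,2,3,4,5,6} {1}
Are 1 and 2 in the same component? no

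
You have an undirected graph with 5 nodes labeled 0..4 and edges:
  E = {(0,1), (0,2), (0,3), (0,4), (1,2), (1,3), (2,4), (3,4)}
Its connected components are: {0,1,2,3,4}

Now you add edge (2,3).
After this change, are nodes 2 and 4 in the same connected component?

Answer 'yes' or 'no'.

Answer: yes

Derivation:
Initial components: {0,1,2,3,4}
Adding edge (2,3): both already in same component {0,1,2,3,4}. No change.
New components: {0,1,2,3,4}
Are 2 and 4 in the same component? yes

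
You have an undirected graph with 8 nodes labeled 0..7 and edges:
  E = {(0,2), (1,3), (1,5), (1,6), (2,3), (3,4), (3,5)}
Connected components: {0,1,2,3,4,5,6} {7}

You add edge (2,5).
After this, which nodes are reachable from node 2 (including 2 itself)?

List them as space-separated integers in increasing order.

Answer: 0 1 2 3 4 5 6

Derivation:
Before: nodes reachable from 2: {0,1,2,3,4,5,6}
Adding (2,5): both endpoints already in same component. Reachability from 2 unchanged.
After: nodes reachable from 2: {0,1,2,3,4,5,6}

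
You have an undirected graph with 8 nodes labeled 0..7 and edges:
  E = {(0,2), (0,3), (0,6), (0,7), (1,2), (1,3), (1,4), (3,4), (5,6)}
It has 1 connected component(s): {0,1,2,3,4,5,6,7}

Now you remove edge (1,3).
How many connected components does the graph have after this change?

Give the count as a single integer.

Initial component count: 1
Remove (1,3): not a bridge. Count unchanged: 1.
  After removal, components: {0,1,2,3,4,5,6,7}
New component count: 1

Answer: 1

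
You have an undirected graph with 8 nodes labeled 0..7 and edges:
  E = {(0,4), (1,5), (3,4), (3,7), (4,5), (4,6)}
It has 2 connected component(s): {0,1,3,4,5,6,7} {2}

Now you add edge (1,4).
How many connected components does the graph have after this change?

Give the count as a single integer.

Initial component count: 2
Add (1,4): endpoints already in same component. Count unchanged: 2.
New component count: 2

Answer: 2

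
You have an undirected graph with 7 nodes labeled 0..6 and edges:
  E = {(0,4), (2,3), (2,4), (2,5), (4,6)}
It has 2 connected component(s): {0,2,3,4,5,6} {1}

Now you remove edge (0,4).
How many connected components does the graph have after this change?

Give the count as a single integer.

Answer: 3

Derivation:
Initial component count: 2
Remove (0,4): it was a bridge. Count increases: 2 -> 3.
  After removal, components: {0} {1} {2,3,4,5,6}
New component count: 3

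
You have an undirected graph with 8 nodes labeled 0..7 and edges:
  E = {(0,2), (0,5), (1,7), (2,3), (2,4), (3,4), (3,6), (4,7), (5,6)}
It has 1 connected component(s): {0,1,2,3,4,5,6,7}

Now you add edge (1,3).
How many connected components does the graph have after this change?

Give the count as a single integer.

Answer: 1

Derivation:
Initial component count: 1
Add (1,3): endpoints already in same component. Count unchanged: 1.
New component count: 1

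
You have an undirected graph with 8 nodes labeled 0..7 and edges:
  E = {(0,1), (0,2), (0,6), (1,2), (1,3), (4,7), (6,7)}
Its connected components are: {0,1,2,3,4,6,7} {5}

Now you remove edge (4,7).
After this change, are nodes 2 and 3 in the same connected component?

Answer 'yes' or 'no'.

Initial components: {0,1,2,3,4,6,7} {5}
Removing edge (4,7): it was a bridge — component count 2 -> 3.
New components: {0,1,2,3,6,7} {4} {5}
Are 2 and 3 in the same component? yes

Answer: yes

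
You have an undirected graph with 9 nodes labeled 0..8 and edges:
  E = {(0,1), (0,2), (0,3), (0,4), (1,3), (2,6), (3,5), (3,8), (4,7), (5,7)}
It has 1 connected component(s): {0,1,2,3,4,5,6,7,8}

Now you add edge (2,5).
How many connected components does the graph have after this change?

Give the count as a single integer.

Initial component count: 1
Add (2,5): endpoints already in same component. Count unchanged: 1.
New component count: 1

Answer: 1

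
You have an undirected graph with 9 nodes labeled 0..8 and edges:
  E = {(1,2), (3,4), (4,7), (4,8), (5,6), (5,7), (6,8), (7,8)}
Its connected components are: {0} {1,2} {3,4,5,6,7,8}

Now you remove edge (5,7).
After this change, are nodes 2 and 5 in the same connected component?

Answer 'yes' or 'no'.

Answer: no

Derivation:
Initial components: {0} {1,2} {3,4,5,6,7,8}
Removing edge (5,7): not a bridge — component count unchanged at 3.
New components: {0} {1,2} {3,4,5,6,7,8}
Are 2 and 5 in the same component? no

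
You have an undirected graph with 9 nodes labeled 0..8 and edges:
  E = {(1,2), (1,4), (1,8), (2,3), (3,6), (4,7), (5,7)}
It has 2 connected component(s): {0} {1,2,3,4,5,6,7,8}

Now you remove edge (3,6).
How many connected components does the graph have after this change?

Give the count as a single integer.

Initial component count: 2
Remove (3,6): it was a bridge. Count increases: 2 -> 3.
  After removal, components: {0} {1,2,3,4,5,7,8} {6}
New component count: 3

Answer: 3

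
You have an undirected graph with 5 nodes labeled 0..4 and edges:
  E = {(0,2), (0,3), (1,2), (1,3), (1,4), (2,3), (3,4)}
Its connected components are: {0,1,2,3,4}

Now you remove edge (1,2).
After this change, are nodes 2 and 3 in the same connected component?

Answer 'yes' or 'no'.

Initial components: {0,1,2,3,4}
Removing edge (1,2): not a bridge — component count unchanged at 1.
New components: {0,1,2,3,4}
Are 2 and 3 in the same component? yes

Answer: yes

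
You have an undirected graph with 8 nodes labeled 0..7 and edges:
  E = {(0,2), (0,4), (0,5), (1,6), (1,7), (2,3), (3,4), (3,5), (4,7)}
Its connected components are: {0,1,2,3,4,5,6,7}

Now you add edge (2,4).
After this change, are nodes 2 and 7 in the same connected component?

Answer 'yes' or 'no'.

Initial components: {0,1,2,3,4,5,6,7}
Adding edge (2,4): both already in same component {0,1,2,3,4,5,6,7}. No change.
New components: {0,1,2,3,4,5,6,7}
Are 2 and 7 in the same component? yes

Answer: yes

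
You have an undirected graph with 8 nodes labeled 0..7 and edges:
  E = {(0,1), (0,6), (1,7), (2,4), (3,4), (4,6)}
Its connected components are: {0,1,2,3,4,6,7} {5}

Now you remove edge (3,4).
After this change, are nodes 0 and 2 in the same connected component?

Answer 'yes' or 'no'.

Answer: yes

Derivation:
Initial components: {0,1,2,3,4,6,7} {5}
Removing edge (3,4): it was a bridge — component count 2 -> 3.
New components: {0,1,2,4,6,7} {3} {5}
Are 0 and 2 in the same component? yes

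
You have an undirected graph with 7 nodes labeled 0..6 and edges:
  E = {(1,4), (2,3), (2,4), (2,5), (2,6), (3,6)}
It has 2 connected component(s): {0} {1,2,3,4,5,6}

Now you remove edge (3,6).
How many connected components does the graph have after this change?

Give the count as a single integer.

Answer: 2

Derivation:
Initial component count: 2
Remove (3,6): not a bridge. Count unchanged: 2.
  After removal, components: {0} {1,2,3,4,5,6}
New component count: 2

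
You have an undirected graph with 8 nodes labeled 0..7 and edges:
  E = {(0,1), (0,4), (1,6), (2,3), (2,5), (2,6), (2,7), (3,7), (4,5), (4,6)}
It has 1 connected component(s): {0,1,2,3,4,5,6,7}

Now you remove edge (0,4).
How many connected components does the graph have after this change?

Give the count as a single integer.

Initial component count: 1
Remove (0,4): not a bridge. Count unchanged: 1.
  After removal, components: {0,1,2,3,4,5,6,7}
New component count: 1

Answer: 1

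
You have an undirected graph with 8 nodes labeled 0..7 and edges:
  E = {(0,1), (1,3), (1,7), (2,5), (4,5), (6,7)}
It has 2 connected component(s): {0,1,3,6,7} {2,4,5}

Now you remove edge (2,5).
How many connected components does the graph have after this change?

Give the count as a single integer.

Initial component count: 2
Remove (2,5): it was a bridge. Count increases: 2 -> 3.
  After removal, components: {0,1,3,6,7} {2} {4,5}
New component count: 3

Answer: 3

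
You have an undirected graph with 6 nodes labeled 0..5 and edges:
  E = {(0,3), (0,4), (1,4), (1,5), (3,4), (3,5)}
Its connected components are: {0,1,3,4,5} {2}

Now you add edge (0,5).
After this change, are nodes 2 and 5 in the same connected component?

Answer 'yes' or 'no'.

Initial components: {0,1,3,4,5} {2}
Adding edge (0,5): both already in same component {0,1,3,4,5}. No change.
New components: {0,1,3,4,5} {2}
Are 2 and 5 in the same component? no

Answer: no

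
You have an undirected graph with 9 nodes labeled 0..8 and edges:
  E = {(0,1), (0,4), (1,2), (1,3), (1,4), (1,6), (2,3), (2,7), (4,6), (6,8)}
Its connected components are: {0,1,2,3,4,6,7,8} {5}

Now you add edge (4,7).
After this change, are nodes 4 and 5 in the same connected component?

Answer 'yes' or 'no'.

Answer: no

Derivation:
Initial components: {0,1,2,3,4,6,7,8} {5}
Adding edge (4,7): both already in same component {0,1,2,3,4,6,7,8}. No change.
New components: {0,1,2,3,4,6,7,8} {5}
Are 4 and 5 in the same component? no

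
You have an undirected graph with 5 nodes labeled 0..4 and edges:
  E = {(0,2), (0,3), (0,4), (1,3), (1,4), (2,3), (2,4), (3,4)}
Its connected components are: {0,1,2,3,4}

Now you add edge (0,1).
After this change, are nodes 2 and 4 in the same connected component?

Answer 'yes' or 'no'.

Initial components: {0,1,2,3,4}
Adding edge (0,1): both already in same component {0,1,2,3,4}. No change.
New components: {0,1,2,3,4}
Are 2 and 4 in the same component? yes

Answer: yes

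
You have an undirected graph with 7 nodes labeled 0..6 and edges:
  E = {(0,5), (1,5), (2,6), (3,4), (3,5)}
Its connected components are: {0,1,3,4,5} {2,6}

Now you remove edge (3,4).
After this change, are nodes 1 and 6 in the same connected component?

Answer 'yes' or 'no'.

Answer: no

Derivation:
Initial components: {0,1,3,4,5} {2,6}
Removing edge (3,4): it was a bridge — component count 2 -> 3.
New components: {0,1,3,5} {2,6} {4}
Are 1 and 6 in the same component? no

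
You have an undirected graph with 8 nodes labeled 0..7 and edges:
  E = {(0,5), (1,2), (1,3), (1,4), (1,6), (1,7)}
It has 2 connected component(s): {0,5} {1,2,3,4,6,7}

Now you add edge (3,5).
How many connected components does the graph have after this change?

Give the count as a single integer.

Answer: 1

Derivation:
Initial component count: 2
Add (3,5): merges two components. Count decreases: 2 -> 1.
New component count: 1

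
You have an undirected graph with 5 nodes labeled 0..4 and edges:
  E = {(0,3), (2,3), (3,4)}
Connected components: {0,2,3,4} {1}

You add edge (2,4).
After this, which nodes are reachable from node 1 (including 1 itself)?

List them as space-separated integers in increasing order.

Before: nodes reachable from 1: {1}
Adding (2,4): both endpoints already in same component. Reachability from 1 unchanged.
After: nodes reachable from 1: {1}

Answer: 1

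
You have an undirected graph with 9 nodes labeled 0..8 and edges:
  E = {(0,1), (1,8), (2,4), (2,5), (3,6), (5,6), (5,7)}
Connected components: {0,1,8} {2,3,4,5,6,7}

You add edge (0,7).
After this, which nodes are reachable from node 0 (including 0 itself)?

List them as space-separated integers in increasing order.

Answer: 0 1 2 3 4 5 6 7 8

Derivation:
Before: nodes reachable from 0: {0,1,8}
Adding (0,7): merges 0's component with another. Reachability grows.
After: nodes reachable from 0: {0,1,2,3,4,5,6,7,8}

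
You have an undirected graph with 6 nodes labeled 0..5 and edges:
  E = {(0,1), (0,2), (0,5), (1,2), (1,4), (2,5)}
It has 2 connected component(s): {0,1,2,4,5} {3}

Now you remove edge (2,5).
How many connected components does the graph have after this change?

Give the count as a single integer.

Initial component count: 2
Remove (2,5): not a bridge. Count unchanged: 2.
  After removal, components: {0,1,2,4,5} {3}
New component count: 2

Answer: 2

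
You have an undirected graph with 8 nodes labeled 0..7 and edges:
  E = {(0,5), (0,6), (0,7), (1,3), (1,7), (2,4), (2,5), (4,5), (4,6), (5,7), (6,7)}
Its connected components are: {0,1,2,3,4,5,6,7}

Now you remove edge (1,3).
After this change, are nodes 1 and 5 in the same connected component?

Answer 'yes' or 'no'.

Answer: yes

Derivation:
Initial components: {0,1,2,3,4,5,6,7}
Removing edge (1,3): it was a bridge — component count 1 -> 2.
New components: {0,1,2,4,5,6,7} {3}
Are 1 and 5 in the same component? yes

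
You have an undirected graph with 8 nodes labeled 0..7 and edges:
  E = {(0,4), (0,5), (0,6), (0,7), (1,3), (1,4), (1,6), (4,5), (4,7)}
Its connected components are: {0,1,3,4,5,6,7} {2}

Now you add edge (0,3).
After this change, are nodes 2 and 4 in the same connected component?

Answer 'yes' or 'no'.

Initial components: {0,1,3,4,5,6,7} {2}
Adding edge (0,3): both already in same component {0,1,3,4,5,6,7}. No change.
New components: {0,1,3,4,5,6,7} {2}
Are 2 and 4 in the same component? no

Answer: no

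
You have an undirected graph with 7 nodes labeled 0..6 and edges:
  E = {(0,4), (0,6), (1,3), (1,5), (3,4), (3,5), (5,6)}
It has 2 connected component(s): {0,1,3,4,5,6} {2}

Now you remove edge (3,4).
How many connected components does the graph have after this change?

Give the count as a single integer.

Answer: 2

Derivation:
Initial component count: 2
Remove (3,4): not a bridge. Count unchanged: 2.
  After removal, components: {0,1,3,4,5,6} {2}
New component count: 2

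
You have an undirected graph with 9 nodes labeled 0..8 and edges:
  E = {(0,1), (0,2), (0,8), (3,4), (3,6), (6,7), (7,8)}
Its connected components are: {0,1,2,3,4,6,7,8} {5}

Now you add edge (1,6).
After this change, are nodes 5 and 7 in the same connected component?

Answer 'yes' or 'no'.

Answer: no

Derivation:
Initial components: {0,1,2,3,4,6,7,8} {5}
Adding edge (1,6): both already in same component {0,1,2,3,4,6,7,8}. No change.
New components: {0,1,2,3,4,6,7,8} {5}
Are 5 and 7 in the same component? no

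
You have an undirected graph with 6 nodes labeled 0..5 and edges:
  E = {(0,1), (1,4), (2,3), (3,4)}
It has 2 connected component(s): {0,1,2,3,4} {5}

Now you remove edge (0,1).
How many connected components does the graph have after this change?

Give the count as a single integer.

Answer: 3

Derivation:
Initial component count: 2
Remove (0,1): it was a bridge. Count increases: 2 -> 3.
  After removal, components: {0} {1,2,3,4} {5}
New component count: 3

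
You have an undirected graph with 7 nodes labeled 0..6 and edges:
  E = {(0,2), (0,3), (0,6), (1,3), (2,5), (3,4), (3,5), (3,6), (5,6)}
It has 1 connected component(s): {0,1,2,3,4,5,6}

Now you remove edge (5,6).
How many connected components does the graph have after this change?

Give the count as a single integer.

Answer: 1

Derivation:
Initial component count: 1
Remove (5,6): not a bridge. Count unchanged: 1.
  After removal, components: {0,1,2,3,4,5,6}
New component count: 1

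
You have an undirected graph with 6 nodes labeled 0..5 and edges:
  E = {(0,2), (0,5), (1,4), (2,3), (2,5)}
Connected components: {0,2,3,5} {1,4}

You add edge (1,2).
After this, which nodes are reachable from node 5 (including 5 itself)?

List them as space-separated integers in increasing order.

Before: nodes reachable from 5: {0,2,3,5}
Adding (1,2): merges 5's component with another. Reachability grows.
After: nodes reachable from 5: {0,1,2,3,4,5}

Answer: 0 1 2 3 4 5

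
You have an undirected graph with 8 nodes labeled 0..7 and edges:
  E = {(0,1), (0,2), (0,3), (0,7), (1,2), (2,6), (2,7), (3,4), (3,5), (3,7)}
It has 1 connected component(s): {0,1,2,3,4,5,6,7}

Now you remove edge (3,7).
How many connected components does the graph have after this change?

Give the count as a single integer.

Initial component count: 1
Remove (3,7): not a bridge. Count unchanged: 1.
  After removal, components: {0,1,2,3,4,5,6,7}
New component count: 1

Answer: 1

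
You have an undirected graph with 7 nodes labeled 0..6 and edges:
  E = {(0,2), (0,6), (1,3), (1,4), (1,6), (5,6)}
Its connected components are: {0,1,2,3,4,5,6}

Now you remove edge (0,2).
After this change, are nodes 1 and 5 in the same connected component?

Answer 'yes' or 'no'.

Answer: yes

Derivation:
Initial components: {0,1,2,3,4,5,6}
Removing edge (0,2): it was a bridge — component count 1 -> 2.
New components: {0,1,3,4,5,6} {2}
Are 1 and 5 in the same component? yes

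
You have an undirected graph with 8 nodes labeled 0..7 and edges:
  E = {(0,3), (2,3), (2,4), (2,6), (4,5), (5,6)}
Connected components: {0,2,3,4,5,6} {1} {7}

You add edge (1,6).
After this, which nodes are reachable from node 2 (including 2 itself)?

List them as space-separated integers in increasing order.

Before: nodes reachable from 2: {0,2,3,4,5,6}
Adding (1,6): merges 2's component with another. Reachability grows.
After: nodes reachable from 2: {0,1,2,3,4,5,6}

Answer: 0 1 2 3 4 5 6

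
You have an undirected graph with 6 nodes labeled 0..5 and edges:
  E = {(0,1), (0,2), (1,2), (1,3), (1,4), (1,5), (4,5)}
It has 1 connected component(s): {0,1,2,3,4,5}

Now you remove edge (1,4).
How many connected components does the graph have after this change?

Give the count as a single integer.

Initial component count: 1
Remove (1,4): not a bridge. Count unchanged: 1.
  After removal, components: {0,1,2,3,4,5}
New component count: 1

Answer: 1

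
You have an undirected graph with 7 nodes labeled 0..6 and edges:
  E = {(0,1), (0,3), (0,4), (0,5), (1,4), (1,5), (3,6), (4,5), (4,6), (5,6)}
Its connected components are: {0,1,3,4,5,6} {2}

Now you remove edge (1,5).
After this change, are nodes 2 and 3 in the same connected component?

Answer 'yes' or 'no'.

Initial components: {0,1,3,4,5,6} {2}
Removing edge (1,5): not a bridge — component count unchanged at 2.
New components: {0,1,3,4,5,6} {2}
Are 2 and 3 in the same component? no

Answer: no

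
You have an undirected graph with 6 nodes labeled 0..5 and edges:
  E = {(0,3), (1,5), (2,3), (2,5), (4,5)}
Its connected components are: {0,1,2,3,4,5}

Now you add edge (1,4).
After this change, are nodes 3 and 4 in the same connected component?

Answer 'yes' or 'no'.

Initial components: {0,1,2,3,4,5}
Adding edge (1,4): both already in same component {0,1,2,3,4,5}. No change.
New components: {0,1,2,3,4,5}
Are 3 and 4 in the same component? yes

Answer: yes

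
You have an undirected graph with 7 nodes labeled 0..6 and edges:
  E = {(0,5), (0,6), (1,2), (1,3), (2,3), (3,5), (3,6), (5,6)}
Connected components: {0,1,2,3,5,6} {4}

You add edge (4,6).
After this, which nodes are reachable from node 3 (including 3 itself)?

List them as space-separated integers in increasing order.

Before: nodes reachable from 3: {0,1,2,3,5,6}
Adding (4,6): merges 3's component with another. Reachability grows.
After: nodes reachable from 3: {0,1,2,3,4,5,6}

Answer: 0 1 2 3 4 5 6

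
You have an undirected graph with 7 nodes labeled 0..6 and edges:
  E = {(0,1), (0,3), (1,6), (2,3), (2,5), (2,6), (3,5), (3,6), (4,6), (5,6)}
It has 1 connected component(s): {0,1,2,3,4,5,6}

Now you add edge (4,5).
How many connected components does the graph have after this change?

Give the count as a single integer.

Answer: 1

Derivation:
Initial component count: 1
Add (4,5): endpoints already in same component. Count unchanged: 1.
New component count: 1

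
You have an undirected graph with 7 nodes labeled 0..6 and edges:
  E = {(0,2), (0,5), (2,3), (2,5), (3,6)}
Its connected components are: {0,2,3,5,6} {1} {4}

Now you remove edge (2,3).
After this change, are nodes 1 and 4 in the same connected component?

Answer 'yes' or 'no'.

Initial components: {0,2,3,5,6} {1} {4}
Removing edge (2,3): it was a bridge — component count 3 -> 4.
New components: {0,2,5} {1} {3,6} {4}
Are 1 and 4 in the same component? no

Answer: no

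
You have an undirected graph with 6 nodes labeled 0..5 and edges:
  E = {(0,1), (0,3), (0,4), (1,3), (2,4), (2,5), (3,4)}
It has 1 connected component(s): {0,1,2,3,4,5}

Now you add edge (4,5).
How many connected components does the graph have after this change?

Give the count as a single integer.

Initial component count: 1
Add (4,5): endpoints already in same component. Count unchanged: 1.
New component count: 1

Answer: 1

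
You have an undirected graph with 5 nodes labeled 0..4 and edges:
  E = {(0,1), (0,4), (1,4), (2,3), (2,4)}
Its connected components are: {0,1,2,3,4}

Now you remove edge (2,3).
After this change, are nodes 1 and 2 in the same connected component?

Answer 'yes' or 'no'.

Initial components: {0,1,2,3,4}
Removing edge (2,3): it was a bridge — component count 1 -> 2.
New components: {0,1,2,4} {3}
Are 1 and 2 in the same component? yes

Answer: yes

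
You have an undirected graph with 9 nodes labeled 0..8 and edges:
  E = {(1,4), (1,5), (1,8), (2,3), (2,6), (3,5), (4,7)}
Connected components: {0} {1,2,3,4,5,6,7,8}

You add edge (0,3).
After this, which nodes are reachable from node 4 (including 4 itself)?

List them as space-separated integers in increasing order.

Answer: 0 1 2 3 4 5 6 7 8

Derivation:
Before: nodes reachable from 4: {1,2,3,4,5,6,7,8}
Adding (0,3): merges 4's component with another. Reachability grows.
After: nodes reachable from 4: {0,1,2,3,4,5,6,7,8}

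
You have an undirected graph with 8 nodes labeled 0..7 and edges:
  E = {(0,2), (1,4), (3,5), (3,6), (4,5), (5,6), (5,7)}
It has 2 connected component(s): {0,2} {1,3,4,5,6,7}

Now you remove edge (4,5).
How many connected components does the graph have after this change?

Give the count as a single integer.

Answer: 3

Derivation:
Initial component count: 2
Remove (4,5): it was a bridge. Count increases: 2 -> 3.
  After removal, components: {0,2} {1,4} {3,5,6,7}
New component count: 3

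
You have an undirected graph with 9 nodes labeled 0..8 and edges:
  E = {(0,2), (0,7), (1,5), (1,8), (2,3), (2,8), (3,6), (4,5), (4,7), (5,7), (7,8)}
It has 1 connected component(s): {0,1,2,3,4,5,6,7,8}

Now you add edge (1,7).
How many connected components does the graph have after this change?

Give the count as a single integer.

Answer: 1

Derivation:
Initial component count: 1
Add (1,7): endpoints already in same component. Count unchanged: 1.
New component count: 1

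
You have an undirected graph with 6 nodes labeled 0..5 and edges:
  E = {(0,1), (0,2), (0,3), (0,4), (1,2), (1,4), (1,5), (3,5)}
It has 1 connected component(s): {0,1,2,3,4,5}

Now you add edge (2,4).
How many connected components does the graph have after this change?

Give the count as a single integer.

Initial component count: 1
Add (2,4): endpoints already in same component. Count unchanged: 1.
New component count: 1

Answer: 1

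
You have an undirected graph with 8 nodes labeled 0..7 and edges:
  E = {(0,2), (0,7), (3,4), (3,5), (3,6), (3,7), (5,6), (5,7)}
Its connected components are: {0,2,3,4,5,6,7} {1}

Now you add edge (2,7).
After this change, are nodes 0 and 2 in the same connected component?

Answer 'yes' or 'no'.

Answer: yes

Derivation:
Initial components: {0,2,3,4,5,6,7} {1}
Adding edge (2,7): both already in same component {0,2,3,4,5,6,7}. No change.
New components: {0,2,3,4,5,6,7} {1}
Are 0 and 2 in the same component? yes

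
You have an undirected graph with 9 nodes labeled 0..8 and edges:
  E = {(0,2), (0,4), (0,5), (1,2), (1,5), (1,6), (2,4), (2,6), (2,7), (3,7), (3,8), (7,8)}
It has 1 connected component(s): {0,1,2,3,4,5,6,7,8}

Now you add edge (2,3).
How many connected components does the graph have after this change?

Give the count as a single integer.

Initial component count: 1
Add (2,3): endpoints already in same component. Count unchanged: 1.
New component count: 1

Answer: 1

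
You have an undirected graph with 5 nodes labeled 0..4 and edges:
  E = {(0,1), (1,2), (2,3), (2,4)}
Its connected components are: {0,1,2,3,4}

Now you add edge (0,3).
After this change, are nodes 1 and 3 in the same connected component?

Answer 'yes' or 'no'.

Answer: yes

Derivation:
Initial components: {0,1,2,3,4}
Adding edge (0,3): both already in same component {0,1,2,3,4}. No change.
New components: {0,1,2,3,4}
Are 1 and 3 in the same component? yes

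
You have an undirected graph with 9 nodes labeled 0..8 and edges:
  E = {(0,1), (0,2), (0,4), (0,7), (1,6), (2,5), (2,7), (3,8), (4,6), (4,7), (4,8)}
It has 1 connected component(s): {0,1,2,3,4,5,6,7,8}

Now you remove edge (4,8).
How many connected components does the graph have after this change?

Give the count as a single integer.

Initial component count: 1
Remove (4,8): it was a bridge. Count increases: 1 -> 2.
  After removal, components: {0,1,2,4,5,6,7} {3,8}
New component count: 2

Answer: 2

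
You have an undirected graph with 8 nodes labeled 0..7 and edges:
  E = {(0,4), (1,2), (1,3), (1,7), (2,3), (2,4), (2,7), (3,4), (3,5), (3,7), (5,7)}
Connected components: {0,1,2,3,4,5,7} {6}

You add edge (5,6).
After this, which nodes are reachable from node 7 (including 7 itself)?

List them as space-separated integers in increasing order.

Answer: 0 1 2 3 4 5 6 7

Derivation:
Before: nodes reachable from 7: {0,1,2,3,4,5,7}
Adding (5,6): merges 7's component with another. Reachability grows.
After: nodes reachable from 7: {0,1,2,3,4,5,6,7}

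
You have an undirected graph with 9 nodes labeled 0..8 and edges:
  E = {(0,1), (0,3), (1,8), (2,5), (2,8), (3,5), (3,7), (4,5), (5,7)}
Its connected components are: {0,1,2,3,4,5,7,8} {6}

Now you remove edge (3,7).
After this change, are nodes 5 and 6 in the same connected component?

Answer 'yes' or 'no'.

Initial components: {0,1,2,3,4,5,7,8} {6}
Removing edge (3,7): not a bridge — component count unchanged at 2.
New components: {0,1,2,3,4,5,7,8} {6}
Are 5 and 6 in the same component? no

Answer: no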